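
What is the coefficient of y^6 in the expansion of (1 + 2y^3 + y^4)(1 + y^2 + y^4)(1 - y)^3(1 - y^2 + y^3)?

(1 + 2y^3 + y^4) has coefficients 1,0,0,2,1 for degrees 0…4.
(1 + y^2 + y^4) has coefficients 1,0,1,0,1,0,0 for degrees 0…6.
Multiplying by (1 - y)^3 gives running coefficients 1,-3,4,-4,4,-4,3 for degrees 0…6.
Finally multiplying by (1 - y^2 + y^3), the product of all factors after the first has coefficients 1,-3,3,0,-3,4,-5 for degrees 0…6.
[y^6] = 1·(-5) + 2·0 + 1·3 = -2.

-2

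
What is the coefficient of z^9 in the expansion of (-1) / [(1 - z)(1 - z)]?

The denominator gives the recurrence a_n = 2a_(n−1) − a_(n−2) for n ≥ 3; the numerator fixes a_0 = -1, a_1 = -2, a_2 = -3.
Iterating: -1, -2, -3, -4, -5, -6, -7, -8, -9, -10, so a_9 = -10.

-10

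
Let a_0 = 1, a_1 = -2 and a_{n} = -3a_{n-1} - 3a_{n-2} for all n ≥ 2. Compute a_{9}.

81

The ordinary generating function has denominator 1 + 3y + 3y^2.
Iterating the recurrence: a_0,…,a_{9} = 1, -2, 3, -3, 0, 9, -27, 54, -81, 81.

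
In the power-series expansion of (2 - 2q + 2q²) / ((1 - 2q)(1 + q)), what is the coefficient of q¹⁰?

The denominator gives the recurrence a_n = a_(n−1) + 2a_(n−2) for n ≥ 3; the numerator fixes a_0 = 2, a_1 = 0, a_2 = 6.
Iterating: 2, 0, 6, 6, 18, 30, 66, 126, 258, 510, 1026, so a_10 = 1026.

1026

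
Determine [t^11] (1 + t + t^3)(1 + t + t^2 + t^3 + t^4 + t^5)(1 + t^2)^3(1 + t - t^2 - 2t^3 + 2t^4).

9

(1 + t + t^3) has coefficients 1,1,0,1 for degrees 0…3.
(1 + t + t^2 + t^3 + t^4 + t^5) has coefficients 1,1,1,1,1,1,0,0,0,0,0,0 for degrees 0…11.
Multiplying by (1 + t^2)^3 gives running coefficients 1,1,4,4,7,7,7,7,4,4,1,1 for degrees 0…11.
Finally multiplying by (1 + t - t^2 - 2t^3 + 2t^4), the product of all factors after the first has coefficients 1,2,4,5,7,4,7,1,4,1,1,4 for degrees 0…11.
[t^11] = 1·4 + 1·1 + 1·4 = 9.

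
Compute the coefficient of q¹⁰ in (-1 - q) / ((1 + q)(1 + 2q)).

The denominator gives the recurrence a_n = −3a_(n−1) − 2a_(n−2) for n ≥ 3; the numerator fixes a_0 = -1, a_1 = 2, a_2 = -4.
Iterating: -1, 2, -4, 8, -16, 32, -64, 128, -256, 512, -1024, so a_10 = -1024.

-1024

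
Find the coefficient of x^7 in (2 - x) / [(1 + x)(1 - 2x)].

127

The denominator gives the recurrence a_n = a_(n−1) + 2a_(n−2) for n ≥ 3; the numerator fixes a_0 = 2, a_1 = 1, a_2 = 5.
Iterating: 2, 1, 5, 7, 17, 31, 65, 127, so a_7 = 127.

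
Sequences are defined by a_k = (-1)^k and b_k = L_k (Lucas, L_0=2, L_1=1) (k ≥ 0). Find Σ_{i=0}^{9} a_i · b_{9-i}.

Write out a_i and b_{9-i} for i = 0,…,9 and sum the products.
Σ = 1·76 − 1·47 + 1·29 − 1·18 + 1·11 − 1·7 + 1·4 − 1·3 + 1·1 − 1·2 = 44.

44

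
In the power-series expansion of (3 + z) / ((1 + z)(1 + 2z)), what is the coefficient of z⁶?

Partial fractions give a closed form: a_n = (-2)·(-1)^n + (5)·(-2)^n.
At n = 6: a_6 = 318.

318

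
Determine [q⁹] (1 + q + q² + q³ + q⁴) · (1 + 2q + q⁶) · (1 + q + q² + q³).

4

(1 + q + q² + q³ + q⁴) has coefficients 1,1,1,1,1 for degrees 0…4.
(1 + 2q + q⁶) has coefficients 1,2,0,0,0,0,1,0,0,0 for degrees 0…9.
Finally multiplying by (1 + q + q² + q³), the product of all factors after the first has coefficients 1,3,3,3,2,0,1,1,1,1 for degrees 0…9.
[q⁹] = 1·1 + 1·1 + 1·1 + 1·1 + 1·0 = 4.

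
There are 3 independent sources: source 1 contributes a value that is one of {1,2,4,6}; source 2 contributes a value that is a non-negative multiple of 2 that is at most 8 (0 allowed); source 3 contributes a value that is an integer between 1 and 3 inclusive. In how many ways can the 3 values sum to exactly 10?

5

The generating function for the choices is (y + y^2 + y^4 + y^6)·(1 + y^2 + y^4 + y^6 + y^8)·(y + y^2 + y^3); the count is [y^10].
(y + y^2 + y^4 + y^6) has coefficients 0,1,1,0,1,0,1 for degrees 0…6.
(1 + y^2 + y^4 + y^6 + y^8) has coefficients 1,0,1,0,1,0,1,0,1,0,0 for degrees 0…10.
Finally multiplying by (y + y^2 + y^3), the product of all factors after the first has coefficients 0,1,1,2,1,2,1,2,1,2,1 for degrees 0…10.
[y^10] = 1·2 + 1·1 + 1·1 + 1·1 = 5.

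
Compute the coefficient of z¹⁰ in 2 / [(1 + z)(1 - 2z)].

1366

The denominator gives the recurrence a_n = a_(n−1) + 2a_(n−2) for n ≥ 2; the numerator fixes a_0 = 2, a_1 = 2.
Iterating: 2, 2, 6, 10, 22, 42, 86, 170, 342, 682, 1366, so a_10 = 1366.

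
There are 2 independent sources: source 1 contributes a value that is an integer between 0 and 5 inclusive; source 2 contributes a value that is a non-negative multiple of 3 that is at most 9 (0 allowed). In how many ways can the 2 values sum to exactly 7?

The generating function for the choices is (1 + y + y² + y³ + y⁴ + y⁵)·(1 + y³ + y⁶ + y⁹); the count is [y⁷].
(1 + y + y² + y³ + y⁴ + y⁵) has coefficients 1,1,1,1,1,1 for degrees 0…5.
(1 + y³ + y⁶ + y⁹) has coefficients 1,0,0,1,0,0,1,0 for degrees 0…7.
[y⁷] = 1·0 + 1·1 + 1·0 + 1·0 + 1·1 + 1·0 = 2.

2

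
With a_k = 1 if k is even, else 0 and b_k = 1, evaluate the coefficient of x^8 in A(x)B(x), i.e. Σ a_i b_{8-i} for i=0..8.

This is [x^8] in the product of the two ordinary generating functions.
Σ = 1·1 + 0·1 + 1·1 + 0·1 + 1·1 + 0·1 + 1·1 + 0·1 + 1·1 = 5.

5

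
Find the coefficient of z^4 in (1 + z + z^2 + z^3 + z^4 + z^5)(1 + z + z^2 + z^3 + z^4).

(1 + z + z^2 + z^3 + z^4 + z^5) has coefficients 1,1,1,1,1 for degrees 0…4.
(1 + z + z^2 + z^3 + z^4) has coefficients 1,1,1,1,1 for degrees 0…4.
[z^4] = 1·1 + 1·1 + 1·1 + 1·1 + 1·1 = 5.

5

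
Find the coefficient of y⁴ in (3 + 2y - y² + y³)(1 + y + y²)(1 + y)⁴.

55

(3 + 2y - y² + y³) has coefficients 3,2,-1,1 for degrees 0…3.
(1 + y + y²) has coefficients 1,1,1,0,0 for degrees 0…4.
Finally multiplying by (1 + y)⁴, the product of all factors after the first has coefficients 1,5,11,14,11 for degrees 0…4.
[y⁴] = 3·11 + 2·14 − 1·11 + 1·5 = 55.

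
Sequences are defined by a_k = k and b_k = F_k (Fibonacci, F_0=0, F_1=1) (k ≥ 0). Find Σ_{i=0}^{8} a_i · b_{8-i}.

This is [x^8] in the product of the two ordinary generating functions.
Σ = 0·21 + 1·13 + 2·8 + 3·5 + 4·3 + 5·2 + 6·1 + 7·1 + 8·0 = 79.

79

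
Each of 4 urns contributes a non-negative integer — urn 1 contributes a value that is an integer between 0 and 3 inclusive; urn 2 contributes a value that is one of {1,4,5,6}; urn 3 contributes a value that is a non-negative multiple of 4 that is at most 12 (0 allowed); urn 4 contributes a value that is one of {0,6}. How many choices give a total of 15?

8

The generating function for the choices is (1 + x + x^2 + x^3)·(x + x^4 + x^5 + x^6)·(1 + x^4 + x^8 + x^12)·(1 + x^6); the count is [x^15].
(1 + x + x^2 + x^3) has coefficients 1,1,1,1 for degrees 0…3.
(x + x^4 + x^5 + x^6) has coefficients 0,1,0,0,1,1,1,0,0,0,0,0,0,0,0,0 for degrees 0…15.
Multiplying by (1 + x^4 + x^8 + x^12) gives running coefficients 0,1,0,0,1,2,1,0,1,2,1,0,1,2,1,0 for degrees 0…15.
Finally multiplying by (1 + x^6), the product of all factors after the first has coefficients 0,1,0,0,1,2,1,1,1,2,2,2,2,2,2,2 for degrees 0…15.
[x^15] = 1·2 + 1·2 + 1·2 + 1·2 = 8.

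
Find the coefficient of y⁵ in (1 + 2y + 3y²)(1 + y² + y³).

3

(1 + 2y + 3y²) has coefficients 1,2,3 for degrees 0…2.
(1 + y² + y³) has coefficients 1,0,1,1,0,0 for degrees 0…5.
[y⁵] = 1·0 + 2·0 + 3·1 = 3.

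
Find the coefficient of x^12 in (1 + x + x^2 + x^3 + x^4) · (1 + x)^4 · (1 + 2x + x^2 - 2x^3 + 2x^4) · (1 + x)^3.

(1 + x + x^2 + x^3 + x^4) has coefficients 1,1,1,1,1 for degrees 0…4.
(1 + x)^4 has coefficients 1,4,6,4,1,0,0,0,0,0,0,0,0 for degrees 0…12.
Multiplying by (1 + 2x + x^2 - 2x^3 + 2x^4) gives running coefficients 1,6,15,18,9,2,5,6,2,0,0,0,0 for degrees 0…12.
Finally multiplying by (1 + x)^3, the product of all factors after the first has coefficients 1,9,36,82,114,98,56,36,37,29,12,2,0 for degrees 0…12.
[x^12] = 1·0 + 1·2 + 1·12 + 1·29 + 1·37 = 80.

80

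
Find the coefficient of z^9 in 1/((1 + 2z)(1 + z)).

-1023

Partial fractions give a closed form: a_n = (2)·(-2)^n + (-1)·(-1)^n.
At n = 9: a_9 = -1023.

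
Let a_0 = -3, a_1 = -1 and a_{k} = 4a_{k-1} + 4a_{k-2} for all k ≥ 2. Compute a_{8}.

The ordinary generating function has denominator 1 - 4z - 4z^2.
Iterating the recurrence: a_0,…,a_{8} = -3, -1, -16, -68, -336, -1616, -7808, -37696, -182016.

-182016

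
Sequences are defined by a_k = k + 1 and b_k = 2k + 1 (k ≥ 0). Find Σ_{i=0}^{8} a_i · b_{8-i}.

285

Write out a_i and b_{8-i} for i = 0,…,8 and sum the products.
Σ = 1·17 + 2·15 + 3·13 + 4·11 + 5·9 + 6·7 + 7·5 + 8·3 + 9·1 = 285.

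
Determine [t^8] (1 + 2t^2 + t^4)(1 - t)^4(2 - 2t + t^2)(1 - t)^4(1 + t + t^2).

(1 + 2t^2 + t^4) has coefficients 1,0,2,0,1 for degrees 0…4.
(1 - t)^4 has coefficients 1,-4,6,-4,1,0,0,0,0 for degrees 0…8.
Multiplying by (2 - 2t + t^2) gives running coefficients 2,-10,21,-24,16,-6,1,0,0 for degrees 0…8.
Multiplying by (1 - t)^4 gives running coefficients 2,-18,73,-176,280,-308,238,-128,46 for degrees 0…8.
Finally multiplying by (1 + t + t^2), the product of all factors after the first has coefficients 2,-16,57,-121,177,-204,210,-198,156 for degrees 0…8.
[t^8] = 1·156 + 2·210 + 1·177 = 753.

753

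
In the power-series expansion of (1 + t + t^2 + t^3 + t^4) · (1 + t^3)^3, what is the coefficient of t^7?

6

(1 + t + t^2 + t^3 + t^4) has coefficients 1,1,1,1,1 for degrees 0…4.
(1 + t^3)^3 has coefficients 1,0,0,3,0,0,3,0 for degrees 0…7.
[t^7] = 1·0 + 1·3 + 1·0 + 1·0 + 1·3 = 6.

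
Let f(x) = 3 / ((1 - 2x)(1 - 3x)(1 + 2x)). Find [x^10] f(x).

Partial fractions give a closed form: a_n = (-3)·2^n + (27/5)·3^n + (3/5)·(-2)^n.
At n = 10: a_10 = 316407.

316407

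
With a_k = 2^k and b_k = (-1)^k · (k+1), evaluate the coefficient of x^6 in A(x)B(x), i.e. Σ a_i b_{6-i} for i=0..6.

31

The convolution is the t^6 coefficient of A(t)B(t).
Σ = 1·7 + 2·(-6) + 4·5 + 8·(-4) + 16·3 + 32·(-2) + 64·1 = 31.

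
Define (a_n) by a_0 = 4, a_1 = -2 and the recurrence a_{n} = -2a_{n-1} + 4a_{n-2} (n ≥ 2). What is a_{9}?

-60416

The ordinary generating function has denominator 1 + 2y - 4y^2.
Iterating the recurrence: a_0,…,a_{9} = 4, -2, 20, -48, 176, -544, 1792, -5760, 18688, -60416.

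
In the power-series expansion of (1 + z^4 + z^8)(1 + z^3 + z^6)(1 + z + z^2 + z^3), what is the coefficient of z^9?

(1 + z^4 + z^8) has coefficients 1,0,0,0,1,0,0,0,1 for degrees 0…8.
(1 + z^3 + z^6) has coefficients 1,0,0,1,0,0,1,0,0,0 for degrees 0…9.
Finally multiplying by (1 + z + z^2 + z^3), the product of all factors after the first has coefficients 1,1,1,2,1,1,2,1,1,1 for degrees 0…9.
[z^9] = 1·1 + 1·1 + 1·1 = 3.

3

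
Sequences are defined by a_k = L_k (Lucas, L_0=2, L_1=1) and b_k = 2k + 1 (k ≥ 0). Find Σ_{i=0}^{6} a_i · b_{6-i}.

Write out a_i and b_{6-i} for i = 0,…,6 and sum the products.
Σ = 2·13 + 1·11 + 3·9 + 4·7 + 7·5 + 11·3 + 18·1 = 178.

178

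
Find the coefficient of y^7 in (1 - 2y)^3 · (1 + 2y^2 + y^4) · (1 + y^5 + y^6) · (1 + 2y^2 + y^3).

(1 - 2y)^3 has coefficients 1,-6,12,-8 for degrees 0…3.
(1 + 2y^2 + y^4) has coefficients 1,0,2,0,1,0,0,0 for degrees 0…7.
Multiplying by (1 + y^5 + y^6) gives running coefficients 1,0,2,0,1,1,1,2 for degrees 0…7.
Finally multiplying by (1 + 2y^2 + y^3), the product of all factors after the first has coefficients 1,0,4,1,5,3,3,5 for degrees 0…7.
[y^7] = 1·5 − 6·3 + 12·3 − 8·5 = -17.

-17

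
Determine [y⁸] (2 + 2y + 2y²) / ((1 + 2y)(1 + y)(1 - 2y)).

The denominator gives the recurrence a_n = −a_(n−1) + 4a_(n−2) + 4a_(n−3) for n ≥ 3; the numerator fixes a_0 = 2, a_1 = 0, a_2 = 10.
Iterating: 2, 0, 10, -2, 42, -10, 170, -42, 682, so a_8 = 682.

682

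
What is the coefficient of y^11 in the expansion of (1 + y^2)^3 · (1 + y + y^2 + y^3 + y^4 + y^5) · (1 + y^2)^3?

41

(1 + y^2)^3 has coefficients 1,0,3,0,3,0,1 for degrees 0…6.
(1 + y + y^2 + y^3 + y^4 + y^5) has coefficients 1,1,1,1,1,1,0,0,0,0,0,0 for degrees 0…11.
Finally multiplying by (1 + y^2)^3, the product of all factors after the first has coefficients 1,1,4,4,7,7,7,7,4,4,1,1 for degrees 0…11.
[y^11] = 1·1 + 3·4 + 3·7 + 1·7 = 41.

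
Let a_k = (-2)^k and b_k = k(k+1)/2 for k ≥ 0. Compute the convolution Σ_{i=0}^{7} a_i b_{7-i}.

The convolution is the t^7 coefficient of A(t)B(t).
Σ = 1·28 − 2·21 + 4·15 − 8·10 + 16·6 − 32·3 + 64·1 − 128·0 = 30.

30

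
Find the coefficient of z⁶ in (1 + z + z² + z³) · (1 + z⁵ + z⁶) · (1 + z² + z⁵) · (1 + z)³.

(1 + z + z² + z³) has coefficients 1,1,1,1 for degrees 0…3.
(1 + z⁵ + z⁶) has coefficients 1,0,0,0,0,1,1 for degrees 0…6.
Multiplying by (1 + z² + z⁵) gives running coefficients 1,0,1,0,0,2,1 for degrees 0…6.
Finally multiplying by (1 + z)³, the product of all factors after the first has coefficients 1,3,4,4,3,3,7 for degrees 0…6.
[z⁶] = 1·7 + 1·3 + 1·3 + 1·4 = 17.

17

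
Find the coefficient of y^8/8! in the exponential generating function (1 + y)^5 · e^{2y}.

The EGF product rule gives c_8 = Σ_{k_1+k_2=8} C(8; k_1,k_2) · ∏ g_i(k_i), where (1+y)^5 gives the falling factorial (5)_k; e^{2y} gives (2)^k.
g_1(k) for k = 0…8: 1, 5, 20, 60, 120, 120, 0, 0, 0.
g_2(k) for k = 0…8: 1, 2, 4, 8, 16, 32, 64, 128, 256.
c_8 = Σ_k C(8,k)·g_1(k)·g_2(8−k) = 1·1·256 + 8·5·128 + 28·20·64 + 56·60·32 + 70·120·16 + 56·120·8 = 256 + 5120 + 35840 + 107520 + 134400 + 53760 = 336896.

336896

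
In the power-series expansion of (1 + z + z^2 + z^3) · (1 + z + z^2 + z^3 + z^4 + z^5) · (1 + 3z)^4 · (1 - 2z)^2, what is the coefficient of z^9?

(1 + z + z^2 + z^3) has coefficients 1,1,1,1 for degrees 0…3.
(1 + z + z^2 + z^3 + z^4 + z^5) has coefficients 1,1,1,1,1,1,0,0,0,0 for degrees 0…9.
Multiplying by (1 + 3z)^4 gives running coefficients 1,13,67,175,256,256,255,243,189,81 for degrees 0…9.
Finally multiplying by (1 - 2z)^2, the product of all factors after the first has coefficients 1,9,19,-41,-176,-68,255,247,237,297 for degrees 0…9.
[z^9] = 1·297 + 1·237 + 1·247 + 1·255 = 1036.

1036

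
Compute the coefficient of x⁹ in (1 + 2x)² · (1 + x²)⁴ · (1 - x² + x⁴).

12

(1 + 2x)² has coefficients 1,4,4 for degrees 0…2.
(1 + x²)⁴ has coefficients 1,0,4,0,6,0,4,0,1,0 for degrees 0…9.
Finally multiplying by (1 - x² + x⁴), the product of all factors after the first has coefficients 1,0,3,0,3,0,2,0,3,0 for degrees 0…9.
[x⁹] = 1·0 + 4·3 + 4·0 = 12.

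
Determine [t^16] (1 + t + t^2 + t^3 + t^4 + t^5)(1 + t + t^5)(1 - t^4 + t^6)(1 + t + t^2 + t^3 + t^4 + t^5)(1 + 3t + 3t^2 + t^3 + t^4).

(1 + t + t^2 + t^3 + t^4 + t^5) has coefficients 1,1,1,1,1,1 for degrees 0…5.
(1 + t + t^5) has coefficients 1,1,0,0,0,1,0,0,0,0,0,0,0,0,0,0,0 for degrees 0…16.
Multiplying by (1 - t^4 + t^6) gives running coefficients 1,1,0,0,-1,0,1,1,0,-1,0,1,0,0,0,0,0 for degrees 0…16.
Multiplying by (1 + t + t^2 + t^3 + t^4 + t^5) gives running coefficients 1,2,2,2,1,1,1,1,1,0,1,2,1,0,0,1,1 for degrees 0…16.
Finally multiplying by (1 + 3t + 3t^2 + t^3 + t^4), the product of all factors after the first has coefficients 1,5,11,15,16,14,11,10,9,8,6,7,11,10,6,4,5 for degrees 0…16.
[t^16] = 1·5 + 1·4 + 1·6 + 1·10 + 1·11 + 1·7 = 43.

43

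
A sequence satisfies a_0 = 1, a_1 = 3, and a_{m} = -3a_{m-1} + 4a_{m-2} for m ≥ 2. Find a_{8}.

-26213

The ordinary generating function has denominator 1 + 3x - 4x^2.
Iterating the recurrence: a_0,…,a_{8} = 1, 3, -5, 27, -101, 411, -1637, 6555, -26213.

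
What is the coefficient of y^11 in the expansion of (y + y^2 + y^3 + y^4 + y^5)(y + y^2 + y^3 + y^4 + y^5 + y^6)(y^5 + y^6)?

(y + y^2 + y^3 + y^4 + y^5) has coefficients 0,1,1,1,1,1 for degrees 0…5.
(y + y^2 + y^3 + y^4 + y^5 + y^6) has coefficients 0,1,1,1,1,1,1,0,0,0,0,0 for degrees 0…11.
Finally multiplying by (y^5 + y^6), the product of all factors after the first has coefficients 0,0,0,0,0,0,1,2,2,2,2,2 for degrees 0…11.
[y^11] = 1·2 + 1·2 + 1·2 + 1·2 + 1·1 = 9.

9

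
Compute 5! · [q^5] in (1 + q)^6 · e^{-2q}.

-32

The EGF product rule gives c_5 = Σ_{k_1+k_2=5} C(5; k_1,k_2) · ∏ g_i(k_i), where (1+q)^6 gives the falling factorial (6)_k; e^{-2q} gives (-2)^k.
g_1(k) for k = 0…5: 1, 6, 30, 120, 360, 720.
g_2(k) for k = 0…5: 1, -2, 4, -8, 16, -32.
c_5 = Σ_k C(5,k)·g_1(k)·g_2(5−k) = 1·1·(-32) + 5·6·16 + 10·30·(-8) + 10·120·4 + 5·360·(-2) + 1·720·1 = −32 + 480 − 2400 + 4800 − 3600 + 720 = -32.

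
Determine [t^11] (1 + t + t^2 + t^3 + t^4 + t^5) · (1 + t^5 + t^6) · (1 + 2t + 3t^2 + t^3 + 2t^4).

(1 + t + t^2 + t^3 + t^4 + t^5) has coefficients 1,1,1,1,1,1 for degrees 0…5.
(1 + t^5 + t^6) has coefficients 1,0,0,0,0,1,1,0,0,0,0,0 for degrees 0…11.
Finally multiplying by (1 + 2t + 3t^2 + t^3 + 2t^4), the product of all factors after the first has coefficients 1,2,3,1,2,1,3,5,4,3,2,0 for degrees 0…11.
[t^11] = 1·0 + 1·2 + 1·3 + 1·4 + 1·5 + 1·3 = 17.

17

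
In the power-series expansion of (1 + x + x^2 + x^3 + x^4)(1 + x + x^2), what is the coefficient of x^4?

(1 + x + x^2 + x^3 + x^4) has coefficients 1,1,1,1,1 for degrees 0…4.
(1 + x + x^2) has coefficients 1,1,1,0,0 for degrees 0…4.
[x^4] = 1·0 + 1·0 + 1·1 + 1·1 + 1·1 = 3.

3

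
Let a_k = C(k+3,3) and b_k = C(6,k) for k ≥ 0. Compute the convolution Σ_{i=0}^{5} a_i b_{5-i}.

832

This is [x^5] in the product of the two ordinary generating functions.
Σ = 1·6 + 4·15 + 10·20 + 20·15 + 35·6 + 56·1 = 832.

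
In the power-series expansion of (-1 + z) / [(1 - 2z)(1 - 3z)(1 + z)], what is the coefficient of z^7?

Partial fractions give a closed form: a_n = (2/3)·2^n + (-3/2)·3^n + (-1/6)·(-1)^n.
At n = 7: a_7 = -3195.

-3195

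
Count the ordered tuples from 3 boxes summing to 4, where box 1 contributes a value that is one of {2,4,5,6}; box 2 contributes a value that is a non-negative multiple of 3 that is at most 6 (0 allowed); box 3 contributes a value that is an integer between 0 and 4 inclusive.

The generating function for the choices is (z^2 + z^4 + z^5 + z^6)·(1 + z^3 + z^6)·(1 + z + z^2 + z^3 + z^4); the count is [z^4].
(z^2 + z^4 + z^5 + z^6) has coefficients 0,0,1,0,1 for degrees 0…4.
(1 + z^3 + z^6) has coefficients 1,0,0,1,0 for degrees 0…4.
Finally multiplying by (1 + z + z^2 + z^3 + z^4), the product of all factors after the first has coefficients 1,1,1,2,2 for degrees 0…4.
[z^4] = 1·1 + 1·1 = 2.

2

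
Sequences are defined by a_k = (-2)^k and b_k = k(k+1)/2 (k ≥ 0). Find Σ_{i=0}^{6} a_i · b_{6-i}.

-1

The convolution is the t^6 coefficient of A(t)B(t).
Σ = 1·21 − 2·15 + 4·10 − 8·6 + 16·3 − 32·1 + 64·0 = -1.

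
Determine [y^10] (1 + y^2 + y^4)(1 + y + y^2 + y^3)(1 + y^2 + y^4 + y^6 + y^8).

5

(1 + y^2 + y^4) has coefficients 1,0,1,0,1 for degrees 0…4.
(1 + y + y^2 + y^3) has coefficients 1,1,1,1,0,0,0,0,0,0,0 for degrees 0…10.
Finally multiplying by (1 + y^2 + y^4 + y^6 + y^8), the product of all factors after the first has coefficients 1,1,2,2,2,2,2,2,2,2,1 for degrees 0…10.
[y^10] = 1·1 + 1·2 + 1·2 = 5.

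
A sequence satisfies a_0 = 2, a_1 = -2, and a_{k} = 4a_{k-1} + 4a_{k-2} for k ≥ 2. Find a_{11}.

The ordinary generating function has denominator 1 - 4q - 4q^2.
Iterating the recurrence: a_0,…,a_{11} = 2, -2, 0, -8, -32, -160, -768, -3712, -17920, -86528, -417792, -2017280.

-2017280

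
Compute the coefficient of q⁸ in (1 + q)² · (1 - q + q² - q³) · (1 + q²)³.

-3

(1 + q)² has coefficients 1,2,1 for degrees 0…2.
(1 - q + q² - q³) has coefficients 1,-1,1,-1,0,0,0,0,0 for degrees 0…8.
Finally multiplying by (1 + q²)³, the product of all factors after the first has coefficients 1,-1,4,-4,6,-6,4,-4,1 for degrees 0…8.
[q⁸] = 1·1 + 2·(-4) + 1·4 = -3.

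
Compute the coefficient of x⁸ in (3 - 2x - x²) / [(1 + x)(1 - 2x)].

300

The denominator gives the recurrence a_n = a_(n−1) + 2a_(n−2) for n ≥ 3; the numerator fixes a_0 = 3, a_1 = 1, a_2 = 6.
Iterating: 3, 1, 6, 8, 20, 36, 76, 148, 300, so a_8 = 300.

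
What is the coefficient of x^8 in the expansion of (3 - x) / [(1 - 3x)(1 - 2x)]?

51208

The denominator gives the recurrence a_n = 5a_(n−1) − 6a_(n−2) for n ≥ 2; the numerator fixes a_0 = 3, a_1 = 14.
Iterating: 3, 14, 52, 176, 568, 1784, 5512, 16856, 51208, so a_8 = 51208.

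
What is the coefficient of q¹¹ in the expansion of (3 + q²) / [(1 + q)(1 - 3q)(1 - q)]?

Partial fractions give a closed form: a_n = (1/2)·(-1)^n + (7/2)·3^n + (-1)·1^n.
At n = 11: a_11 = 620013.

620013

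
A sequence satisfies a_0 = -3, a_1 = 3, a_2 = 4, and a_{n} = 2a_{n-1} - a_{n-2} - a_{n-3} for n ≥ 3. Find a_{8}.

-51

The ordinary generating function has denominator 1 - 2z + z^2 + z^3.
Iterating the recurrence: a_0,…,a_{8} = -3, 3, 4, 8, 9, 6, -5, -25, -51.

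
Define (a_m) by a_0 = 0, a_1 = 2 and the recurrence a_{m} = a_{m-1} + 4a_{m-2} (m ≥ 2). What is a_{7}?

362

The ordinary generating function has denominator 1 - t - 4t^2.
Iterating the recurrence: a_0,…,a_{7} = 0, 2, 2, 10, 18, 58, 130, 362.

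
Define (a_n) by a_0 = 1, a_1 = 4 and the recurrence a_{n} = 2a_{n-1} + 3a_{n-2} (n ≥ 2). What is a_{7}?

2734

The ordinary generating function has denominator 1 - 2x - 3x^2.
Iterating the recurrence: a_0,…,a_{7} = 1, 4, 11, 34, 101, 304, 911, 2734.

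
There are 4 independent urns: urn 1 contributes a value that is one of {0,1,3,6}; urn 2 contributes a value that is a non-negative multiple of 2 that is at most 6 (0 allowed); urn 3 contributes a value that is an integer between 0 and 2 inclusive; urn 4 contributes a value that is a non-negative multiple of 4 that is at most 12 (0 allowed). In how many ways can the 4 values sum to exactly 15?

The generating function for the choices is (1 + x + x³ + x⁶)·(1 + x² + x⁴ + x⁶)·(1 + x + x²)·(1 + x⁴ + x⁸ + x¹²); the count is [x¹⁵].
(1 + x + x³ + x⁶) has coefficients 1,1,0,1,0,0,1 for degrees 0…6.
(1 + x² + x⁴ + x⁶) has coefficients 1,0,1,0,1,0,1,0,0,0,0,0,0,0,0,0 for degrees 0…15.
Multiplying by (1 + x + x²) gives running coefficients 1,1,2,1,2,1,2,1,1,0,0,0,0,0,0,0 for degrees 0…15.
Finally multiplying by (1 + x⁴ + x⁸ + x¹²), the product of all factors after the first has coefficients 1,1,2,1,3,2,4,2,4,2,4,2,4,2,4,2 for degrees 0…15.
[x¹⁵] = 1·2 + 1·4 + 1·4 + 1·2 = 12.

12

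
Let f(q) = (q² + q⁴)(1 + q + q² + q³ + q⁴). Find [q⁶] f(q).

2

(q² + q⁴) has coefficients 0,0,1,0,1 for degrees 0…4.
(1 + q + q² + q³ + q⁴) has coefficients 1,1,1,1,1,0,0 for degrees 0…6.
[q⁶] = 1·1 + 1·1 = 2.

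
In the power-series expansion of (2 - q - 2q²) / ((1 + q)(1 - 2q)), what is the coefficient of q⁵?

The denominator gives the recurrence a_n = a_(n−1) + 2a_(n−2) for n ≥ 3; the numerator fixes a_0 = 2, a_1 = 1, a_2 = 3.
Iterating: 2, 1, 3, 5, 11, 21, so a_5 = 21.

21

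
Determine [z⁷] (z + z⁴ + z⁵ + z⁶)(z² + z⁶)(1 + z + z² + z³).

3

(z + z⁴ + z⁵ + z⁶) has coefficients 0,1,0,0,1,1,1 for degrees 0…6.
(z² + z⁶) has coefficients 0,0,1,0,0,0,1,0 for degrees 0…7.
Finally multiplying by (1 + z + z² + z³), the product of all factors after the first has coefficients 0,0,1,1,1,1,1,1 for degrees 0…7.
[z⁷] = 1·1 + 1·1 + 1·1 + 1·0 = 3.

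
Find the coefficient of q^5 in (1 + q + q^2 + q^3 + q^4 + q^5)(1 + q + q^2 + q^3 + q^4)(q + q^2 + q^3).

12

(1 + q + q^2 + q^3 + q^4 + q^5) has coefficients 1,1,1,1,1,1 for degrees 0…5.
(1 + q + q^2 + q^3 + q^4) has coefficients 1,1,1,1,1,0 for degrees 0…5.
Finally multiplying by (q + q^2 + q^3), the product of all factors after the first has coefficients 0,1,2,3,3,3 for degrees 0…5.
[q^5] = 1·3 + 1·3 + 1·3 + 1·2 + 1·1 + 1·0 = 12.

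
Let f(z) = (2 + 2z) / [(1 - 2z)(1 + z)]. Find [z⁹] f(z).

The denominator gives the recurrence a_n = a_(n−1) + 2a_(n−2) for n ≥ 3; the numerator fixes a_0 = 2, a_1 = 4, a_2 = 8.
Iterating: 2, 4, 8, 16, 32, 64, 128, 256, 512, 1024, so a_9 = 1024.

1024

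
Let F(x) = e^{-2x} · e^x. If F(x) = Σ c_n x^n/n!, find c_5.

-1

The EGF product rule gives c_5 = Σ_{k_1+k_2=5} C(5; k_1,k_2) · ∏ g_i(k_i), where e^{-2x} gives (-2)^k; e^x gives (1)^k.
g_1(k) for k = 0…5: 1, -2, 4, -8, 16, -32.
g_2(k) for k = 0…5: 1, 1, 1, 1, 1, 1.
c_5 = Σ_k C(5,k)·g_1(k)·g_2(5−k) = 1·1·1 + 5·(-2)·1 + 10·4·1 + 10·(-8)·1 + 5·16·1 + 1·(-32)·1 = 1 − 10 + 40 − 80 + 80 − 32 = -1.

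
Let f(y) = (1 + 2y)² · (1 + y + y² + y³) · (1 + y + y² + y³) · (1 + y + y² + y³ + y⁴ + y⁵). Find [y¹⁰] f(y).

(1 + 2y)² has coefficients 1,4,4 for degrees 0…2.
(1 + y + y² + y³) has coefficients 1,1,1,1,0,0,0,0,0,0,0 for degrees 0…10.
Multiplying by (1 + y + y² + y³) gives running coefficients 1,2,3,4,3,2,1,0,0,0,0 for degrees 0…10.
Finally multiplying by (1 + y + y² + y³ + y⁴ + y⁵), the product of all factors after the first has coefficients 1,3,6,10,13,15,15,13,10,6,3 for degrees 0…10.
[y¹⁰] = 1·3 + 4·6 + 4·10 = 67.

67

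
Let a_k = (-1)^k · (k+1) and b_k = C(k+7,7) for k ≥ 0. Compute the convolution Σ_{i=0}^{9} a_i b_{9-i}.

4596

Write out a_i and b_{9-i} for i = 0,…,9 and sum the products.
Σ = 1·11440 − 2·6435 + 3·3432 − 4·1716 + 5·792 − 6·330 + 7·120 − 8·36 + 9·8 − 10·1 = 4596.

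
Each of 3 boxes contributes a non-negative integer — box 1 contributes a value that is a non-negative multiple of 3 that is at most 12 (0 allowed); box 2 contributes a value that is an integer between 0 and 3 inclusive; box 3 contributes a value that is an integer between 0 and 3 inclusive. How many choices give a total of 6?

The generating function for the choices is (1 + z³ + z⁶ + z⁹ + z¹²)·(1 + z + z² + z³)·(1 + z + z² + z³); the count is [z⁶].
(1 + z³ + z⁶ + z⁹ + z¹²) has coefficients 1,0,0,1,0,0,1 for degrees 0…6.
(1 + z + z² + z³) has coefficients 1,1,1,1,0,0,0 for degrees 0…6.
Finally multiplying by (1 + z + z² + z³), the product of all factors after the first has coefficients 1,2,3,4,3,2,1 for degrees 0…6.
[z⁶] = 1·1 + 1·4 + 1·1 = 6.

6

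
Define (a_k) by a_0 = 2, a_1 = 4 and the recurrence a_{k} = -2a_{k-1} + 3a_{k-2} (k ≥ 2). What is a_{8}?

The ordinary generating function has denominator 1 + 2z - 3z^2.
Iterating the recurrence: a_0,…,a_{8} = 2, 4, -2, 16, -38, 124, -362, 1096, -3278.

-3278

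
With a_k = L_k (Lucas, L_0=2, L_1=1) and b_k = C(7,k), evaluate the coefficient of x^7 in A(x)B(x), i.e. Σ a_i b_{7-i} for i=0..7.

843

Write out a_i and b_{7-i} for i = 0,…,7 and sum the products.
Σ = 2·1 + 1·7 + 3·21 + 4·35 + 7·35 + 11·21 + 18·7 + 29·1 = 843.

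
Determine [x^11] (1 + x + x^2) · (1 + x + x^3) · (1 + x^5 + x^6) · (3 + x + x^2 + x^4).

(1 + x + x^2) has coefficients 1,1,1 for degrees 0…2.
(1 + x + x^3) has coefficients 1,1,0,1,0,0,0,0,0,0,0,0 for degrees 0…11.
Multiplying by (1 + x^5 + x^6) gives running coefficients 1,1,0,1,0,1,2,1,1,1,0,0 for degrees 0…11.
Finally multiplying by (3 + x + x^2 + x^4), the product of all factors after the first has coefficients 3,4,2,4,2,5,7,7,6,6,4,2 for degrees 0…11.
[x^11] = 1·2 + 1·4 + 1·6 = 12.

12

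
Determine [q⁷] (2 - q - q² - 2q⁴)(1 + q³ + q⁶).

-3

(2 - q - q² - 2q⁴) has coefficients 2,-1,-1,0,-2 for degrees 0…4.
(1 + q³ + q⁶) has coefficients 1,0,0,1,0,0,1,0 for degrees 0…7.
[q⁷] = 2·0 − 1·1 − 1·0 − 2·1 = -3.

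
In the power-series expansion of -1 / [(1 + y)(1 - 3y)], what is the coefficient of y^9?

-14762

Partial fractions give a closed form: a_n = (-1/4)·(-1)^n + (-3/4)·3^n.
At n = 9: a_9 = -14762.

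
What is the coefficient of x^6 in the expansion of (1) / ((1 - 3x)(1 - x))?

1093

The denominator gives the recurrence a_n = 4a_(n−1) − 3a_(n−2) for n ≥ 2; the numerator fixes a_0 = 1, a_1 = 4.
Iterating: 1, 4, 13, 40, 121, 364, 1093, so a_6 = 1093.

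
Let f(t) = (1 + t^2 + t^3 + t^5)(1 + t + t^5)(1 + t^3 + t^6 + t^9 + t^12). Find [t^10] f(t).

4

(1 + t^2 + t^3 + t^5) has coefficients 1,0,1,1,0,1 for degrees 0…5.
(1 + t + t^5) has coefficients 1,1,0,0,0,1,0,0,0,0,0 for degrees 0…10.
Finally multiplying by (1 + t^3 + t^6 + t^9 + t^12), the product of all factors after the first has coefficients 1,1,0,1,1,1,1,1,1,1,1 for degrees 0…10.
[t^10] = 1·1 + 1·1 + 1·1 + 1·1 = 4.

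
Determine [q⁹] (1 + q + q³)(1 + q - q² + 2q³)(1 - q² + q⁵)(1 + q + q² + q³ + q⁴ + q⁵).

(1 + q + q³) has coefficients 1,1,0,1 for degrees 0…3.
(1 + q - q² + 2q³) has coefficients 1,1,-1,2,0,0,0,0,0,0 for degrees 0…9.
Multiplying by (1 - q² + q⁵) gives running coefficients 1,1,-2,1,1,-1,1,-1,2,0 for degrees 0…9.
Finally multiplying by (1 + q + q² + q³ + q⁴ + q⁵), the product of all factors after the first has coefficients 1,2,0,1,2,1,1,-1,3,2 for degrees 0…9.
[q⁹] = 1·2 + 1·3 + 1·1 = 6.

6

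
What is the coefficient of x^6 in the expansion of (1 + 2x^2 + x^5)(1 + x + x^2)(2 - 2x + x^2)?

(1 + 2x^2 + x^5) has coefficients 1,0,2,0,0,1 for degrees 0…5.
(1 + x + x^2) has coefficients 1,1,1,0,0,0,0 for degrees 0…6.
Finally multiplying by (2 - 2x + x^2), the product of all factors after the first has coefficients 2,0,1,-1,1,0,0 for degrees 0…6.
[x^6] = 1·0 + 2·1 + 1·0 = 2.

2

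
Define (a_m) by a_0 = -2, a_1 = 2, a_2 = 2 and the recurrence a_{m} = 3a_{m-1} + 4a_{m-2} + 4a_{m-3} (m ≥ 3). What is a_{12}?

The ordinary generating function has denominator 1 - 3y - 4y^2 - 4y^3.
Iterating the recurrence: a_0,…,a_{12} = -2, 2, 2, 6, 34, 134, 562, 2358, 9858, 41254, 172626, 722326, 3022498.

3022498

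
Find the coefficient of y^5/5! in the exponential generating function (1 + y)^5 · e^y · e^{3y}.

The EGF product rule gives c_5 = Σ_{k_1+k_2+k_3=5} C(5; k_1,k_2,k_3) · ∏ g_i(k_i), where (1+y)^5 gives the falling factorial (5)_k; e^y gives (1)^k; e^{3y} gives (3)^k.
g_1(k) for k = 0…5: 1, 5, 20, 60, 120, 120.
g_2(k) for k = 0…5: 1, 1, 1, 1, 1, 1.
g_3(k) for k = 0…5: 1, 3, 9, 27, 81, 243.
First combine the last two factors: h(k) = Σ_j C(k,j)·g_2(j)·g_3(k−j) for k = 0…5: 1, 4, 16, 64, 256, 1024.
c_5 = Σ_k C(5,k)·g_1(k)·h(5−k) = 1·1·1024 + 5·5·256 + 10·20·64 + 10·60·16 + 5·120·4 + 1·120·1 = 1024 + 6400 + 12800 + 9600 + 2400 + 120 = 32344.

32344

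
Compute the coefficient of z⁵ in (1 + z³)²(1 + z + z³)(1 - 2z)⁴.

(1 + z³)² has coefficients 1,0,0,2,0,0 for degrees 0…5.
(1 + z + z³) has coefficients 1,1,0,1,0,0 for degrees 0…5.
Finally multiplying by (1 - 2z)⁴, the product of all factors after the first has coefficients 1,-7,16,-7,-24,40 for degrees 0…5.
[z⁵] = 1·40 + 2·16 = 72.

72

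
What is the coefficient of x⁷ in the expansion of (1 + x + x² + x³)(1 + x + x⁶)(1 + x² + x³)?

2

(1 + x + x² + x³) has coefficients 1,1,1,1 for degrees 0…3.
(1 + x + x⁶) has coefficients 1,1,0,0,0,0,1,0 for degrees 0…7.
Finally multiplying by (1 + x² + x³), the product of all factors after the first has coefficients 1,1,1,2,1,0,1,0 for degrees 0…7.
[x⁷] = 1·0 + 1·1 + 1·0 + 1·1 = 2.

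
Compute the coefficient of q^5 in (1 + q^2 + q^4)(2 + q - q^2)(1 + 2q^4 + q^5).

5

(1 + q^2 + q^4) has coefficients 1,0,1,0,1 for degrees 0…4.
(2 + q - q^2) has coefficients 2,1,-1,0,0,0 for degrees 0…5.
Finally multiplying by (1 + 2q^4 + q^5), the product of all factors after the first has coefficients 2,1,-1,0,4,4 for degrees 0…5.
[q^5] = 1·4 + 1·0 + 1·1 = 5.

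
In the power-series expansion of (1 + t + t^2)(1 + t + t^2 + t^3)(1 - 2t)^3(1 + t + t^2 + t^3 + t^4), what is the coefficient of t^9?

-17

(1 + t + t^2) has coefficients 1,1,1 for degrees 0…2.
(1 + t + t^2 + t^3) has coefficients 1,1,1,1,0,0,0,0,0,0 for degrees 0…9.
Multiplying by (1 - 2t)^3 gives running coefficients 1,-5,7,-1,-2,4,-8,0,0,0 for degrees 0…9.
Finally multiplying by (1 + t + t^2 + t^3 + t^4), the product of all factors after the first has coefficients 1,-4,3,2,0,3,0,-7,-6,-4 for degrees 0…9.
[t^9] = 1·(-4) + 1·(-6) + 1·(-7) = -17.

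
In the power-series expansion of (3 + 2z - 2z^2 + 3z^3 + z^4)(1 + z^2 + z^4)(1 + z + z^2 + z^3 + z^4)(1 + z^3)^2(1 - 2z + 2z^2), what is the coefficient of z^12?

39

(3 + 2z - 2z^2 + 3z^3 + z^4) has coefficients 3,2,-2,3,1 for degrees 0…4.
(1 + z^2 + z^4) has coefficients 1,0,1,0,1,0,0,0,0,0,0,0,0 for degrees 0…12.
Multiplying by (1 + z + z^2 + z^3 + z^4) gives running coefficients 1,1,2,2,3,2,2,1,1,0,0,0,0 for degrees 0…12.
Multiplying by (1 + z^3)^2 gives running coefficients 1,1,2,4,5,6,7,8,7,6,5,4,2 for degrees 0…12.
Finally multiplying by (1 - 2z + 2z^2), the product of all factors after the first has coefficients 1,-1,2,2,1,4,5,6,5,8,7,6,4 for degrees 0…12.
[z^12] = 3·4 + 2·6 − 2·7 + 3·8 + 1·5 = 39.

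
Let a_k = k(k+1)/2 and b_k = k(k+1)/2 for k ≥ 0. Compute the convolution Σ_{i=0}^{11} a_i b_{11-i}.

Write out a_i and b_{11-i} for i = 0,…,11 and sum the products.
Σ = 0·66 + 1·55 + 3·45 + 6·36 + 10·28 + 15·21 + 21·15 + 28·10 + 36·6 + 45·3 + 55·1 + 66·0 = 2002.

2002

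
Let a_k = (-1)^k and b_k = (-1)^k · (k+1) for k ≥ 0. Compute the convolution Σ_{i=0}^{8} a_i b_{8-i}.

45

The convolution is the t^8 coefficient of A(t)B(t).
Σ = 1·9 − 1·(-8) + 1·7 − 1·(-6) + 1·5 − 1·(-4) + 1·3 − 1·(-2) + 1·1 = 45.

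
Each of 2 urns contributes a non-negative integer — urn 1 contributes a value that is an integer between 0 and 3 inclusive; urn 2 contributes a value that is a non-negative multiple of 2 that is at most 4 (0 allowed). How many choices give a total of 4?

2

The generating function for the choices is (1 + x + x² + x³)·(1 + x² + x⁴); the count is [x⁴].
(1 + x + x² + x³) has coefficients 1,1,1,1 for degrees 0…3.
(1 + x² + x⁴) has coefficients 1,0,1,0,1 for degrees 0…4.
[x⁴] = 1·1 + 1·0 + 1·1 + 1·0 = 2.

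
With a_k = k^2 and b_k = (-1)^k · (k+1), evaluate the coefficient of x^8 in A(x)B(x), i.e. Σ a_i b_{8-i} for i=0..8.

This is [x^8] in the product of the two ordinary generating functions.
Σ = 0·9 + 1·(-8) + 4·7 + 9·(-6) + 16·5 + 25·(-4) + 36·3 + 49·(-2) + 64·1 = 20.

20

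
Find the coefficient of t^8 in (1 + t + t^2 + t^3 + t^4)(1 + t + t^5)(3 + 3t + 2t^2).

(1 + t + t^2 + t^3 + t^4) has coefficients 1,1,1,1,1 for degrees 0…4.
(1 + t + t^5) has coefficients 1,1,0,0,0,1,0,0,0 for degrees 0…8.
Finally multiplying by (3 + 3t + 2t^2), the product of all factors after the first has coefficients 3,6,5,2,0,3,3,2,0 for degrees 0…8.
[t^8] = 1·0 + 1·2 + 1·3 + 1·3 + 1·0 = 8.

8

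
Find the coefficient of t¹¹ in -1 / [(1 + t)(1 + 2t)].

Partial fractions give a closed form: a_n = (1)·(-1)^n + (-2)·(-2)^n.
At n = 11: a_11 = 4095.

4095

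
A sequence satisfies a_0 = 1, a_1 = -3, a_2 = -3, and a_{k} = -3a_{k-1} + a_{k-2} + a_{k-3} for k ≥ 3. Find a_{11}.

The ordinary generating function has denominator 1 + 3z - z^2 - z^3.
Iterating the recurrence: a_0,…,a_{11} = 1, -3, -3, 7, -27, 85, -275, 883, -2839, 9125, -29331, 94279.

94279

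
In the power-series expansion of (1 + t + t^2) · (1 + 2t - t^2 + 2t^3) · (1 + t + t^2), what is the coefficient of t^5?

(1 + t + t^2) has coefficients 1,1,1 for degrees 0…2.
(1 + 2t - t^2 + 2t^3) has coefficients 1,2,-1,2,0,0 for degrees 0…5.
Finally multiplying by (1 + t + t^2), the product of all factors after the first has coefficients 1,3,2,3,1,2 for degrees 0…5.
[t^5] = 1·2 + 1·1 + 1·3 = 6.

6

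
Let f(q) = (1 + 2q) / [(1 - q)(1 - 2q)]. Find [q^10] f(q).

The denominator gives the recurrence a_n = 3a_(n−1) − 2a_(n−2) for n ≥ 2; the numerator fixes a_0 = 1, a_1 = 5.
Iterating: 1, 5, 13, 29, 61, 125, 253, 509, 1021, 2045, 4093, so a_10 = 4093.

4093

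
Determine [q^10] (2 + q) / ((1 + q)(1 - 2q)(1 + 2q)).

The denominator gives the recurrence a_n = −a_(n−1) + 4a_(n−2) + 4a_(n−3) for n ≥ 3; the numerator fixes a_0 = 2, a_1 = -1, a_2 = 9.
Iterating: 2, -1, 9, -5, 37, -21, 149, -85, 597, -341, 2389, so a_10 = 2389.

2389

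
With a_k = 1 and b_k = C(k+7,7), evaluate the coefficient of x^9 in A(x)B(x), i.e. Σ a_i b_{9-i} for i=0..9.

Write out a_i and b_{9-i} for i = 0,…,9 and sum the products.
Σ = 1·11440 + 1·6435 + 1·3432 + 1·1716 + 1·792 + 1·330 + 1·120 + 1·36 + 1·8 + 1·1 = 24310.

24310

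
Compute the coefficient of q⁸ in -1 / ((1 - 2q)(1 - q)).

Partial fractions give a closed form: a_n = (-2)·2^n + (1)·1^n.
At n = 8: a_8 = -511.

-511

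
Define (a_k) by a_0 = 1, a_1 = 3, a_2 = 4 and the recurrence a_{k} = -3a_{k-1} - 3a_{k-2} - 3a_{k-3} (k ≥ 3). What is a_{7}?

-468

The ordinary generating function has denominator 1 + 3t + 3t^2 + 3t^3.
Iterating the recurrence: a_0,…,a_{7} = 1, 3, 4, -24, 51, -93, 198, -468.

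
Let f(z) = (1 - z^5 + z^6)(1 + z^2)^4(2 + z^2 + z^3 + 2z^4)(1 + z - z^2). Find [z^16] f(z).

(1 - z^5 + z^6) has coefficients 1,0,0,0,0,-1,1 for degrees 0…6.
(1 + z^2)^4 has coefficients 1,0,4,0,6,0,4,0,1,0,0,0,0,0,0,0,0 for degrees 0…16.
Multiplying by (2 + z^2 + z^3 + 2z^4) gives running coefficients 2,0,9,1,18,4,22,6,18,4,9,1,2,0,0,0,0 for degrees 0…16.
Finally multiplying by (1 + z - z^2), the product of all factors after the first has coefficients 2,2,7,10,10,21,8,24,2,16,-5,6,-6,1,-2,0,0 for degrees 0…16.
[z^16] = 1·0 − 1·6 + 1·(-5) = -11.

-11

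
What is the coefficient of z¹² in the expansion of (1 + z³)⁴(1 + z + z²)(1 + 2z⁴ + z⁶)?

(1 + z³)⁴ has coefficients 1,0,0,4,0,0,6,0,0,4,0,0,1 for degrees 0…12.
(1 + z + z²) has coefficients 1,1,1,0,0,0,0,0,0,0,0,0,0 for degrees 0…12.
Finally multiplying by (1 + 2z⁴ + z⁶), the product of all factors after the first has coefficients 1,1,1,0,2,2,3,1,1,0,0,0,0 for degrees 0…12.
[z¹²] = 1·0 + 4·0 + 6·3 + 4·0 + 1·1 = 19.

19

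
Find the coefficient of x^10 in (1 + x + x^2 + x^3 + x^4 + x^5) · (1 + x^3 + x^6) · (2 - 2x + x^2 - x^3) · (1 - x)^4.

(1 + x + x^2 + x^3 + x^4 + x^5) has coefficients 1,1,1,1,1,1 for degrees 0…5.
(1 + x^3 + x^6) has coefficients 1,0,0,1,0,0,1,0,0,0,0 for degrees 0…10.
Multiplying by (2 - 2x + x^2 - x^3) gives running coefficients 2,-2,1,1,-2,1,1,-2,1,-1,0 for degrees 0…10.
Finally multiplying by (1 - x)^4, the product of all factors after the first has coefficients 2,-10,21,-23,10,9,-18,9,9,-20,19 for degrees 0…10.
[x^10] = 1·19 + 1·(-20) + 1·9 + 1·9 + 1·(-18) + 1·9 = 8.

8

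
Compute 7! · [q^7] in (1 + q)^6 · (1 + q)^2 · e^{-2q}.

6144

The EGF product rule gives c_7 = Σ_{k_1+k_2+k_3=7} C(7; k_1,k_2,k_3) · ∏ g_i(k_i), where (1+q)^6 gives the falling factorial (6)_k; (1+q)^2 gives the falling factorial (2)_k; e^{-2q} gives (-2)^k.
g_1(k) for k = 0…7: 1, 6, 30, 120, 360, 720, 720, 0.
g_2(k) for k = 0…7: 1, 2, 2, 0, 0, 0, 0, 0.
g_3(k) for k = 0…7: 1, -2, 4, -8, 16, -32, 64, -128.
First combine the last two factors: h(k) = Σ_j C(k,j)·g_2(j)·g_3(k−j) for k = 0…7: 1, 0, -2, 4, 0, -32, 160, -576.
c_7 = Σ_k C(7,k)·g_1(k)·h(7−k) = 1·1·(-576) + 7·6·160 + 21·30·(-32) + 35·360·4 + 21·720·(-2) = −576 + 6720 − 20160 + 50400 − 30240 = 6144.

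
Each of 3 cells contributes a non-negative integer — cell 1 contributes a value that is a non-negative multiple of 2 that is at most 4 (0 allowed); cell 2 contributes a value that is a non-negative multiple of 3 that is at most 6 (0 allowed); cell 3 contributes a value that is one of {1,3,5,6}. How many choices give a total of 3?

The generating function for the choices is (1 + x² + x⁴)·(1 + x³ + x⁶)·(x + x³ + x⁵ + x⁶); the count is [x³].
(1 + x² + x⁴) has coefficients 1,0,1,0 for degrees 0…3.
(1 + x³ + x⁶) has coefficients 1,0,0,1 for degrees 0…3.
Finally multiplying by (x + x³ + x⁵ + x⁶), the product of all factors after the first has coefficients 0,1,0,1 for degrees 0…3.
[x³] = 1·1 + 1·1 = 2.

2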